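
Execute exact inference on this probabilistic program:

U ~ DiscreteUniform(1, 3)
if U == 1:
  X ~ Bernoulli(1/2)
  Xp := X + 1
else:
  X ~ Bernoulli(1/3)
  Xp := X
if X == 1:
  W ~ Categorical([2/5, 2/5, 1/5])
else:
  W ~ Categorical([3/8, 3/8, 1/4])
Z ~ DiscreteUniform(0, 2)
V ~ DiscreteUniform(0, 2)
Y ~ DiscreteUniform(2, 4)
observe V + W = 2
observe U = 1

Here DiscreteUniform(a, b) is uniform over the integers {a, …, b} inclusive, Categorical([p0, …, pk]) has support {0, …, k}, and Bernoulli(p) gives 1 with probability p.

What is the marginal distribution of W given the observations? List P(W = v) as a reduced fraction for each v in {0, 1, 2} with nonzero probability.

P(W=0) = 31/80, P(W=1) = 31/80, P(W=2) = 9/40

Enumerate traces; 54 have nonzero weight after conditioning:
  (U=1, X=0, W=0, Z=0, V=2, Y=2) weight 1/432
  (U=1, X=0, W=0, Z=0, V=2, Y=3) weight 1/432
  (U=1, X=0, W=0, Z=0, V=2, Y=4) weight 1/432
  (U=1, X=0, W=0, Z=1, V=2, Y=2) weight 1/432
  (U=1, X=0, W=0, Z=1, V=2, Y=3) weight 1/432
  (U=1, X=0, W=0, Z=1, V=2, Y=4) weight 1/432
  (U=1, X=0, W=0, Z=2, V=2, Y=2) weight 1/432
  (U=1, X=0, W=0, Z=2, V=2, Y=3) weight 1/432
  (U=1, X=0, W=1, Z=0, V=1, Y=2) weight 1/432
  (U=1, X=0, W=2, Z=0, V=0, Y=2) weight 1/648
  … 44 more
Group by W:
  weight(W=0) = 31/720
  weight(W=1) = 31/720
  weight(W=2) = 1/40
Total weight = 31/720 + 31/720 + 1/40 = 1/9
P(W=0 | obs) = 31/720 / 1/9 = 31/80
P(W=1 | obs) = 31/720 / 1/9 = 31/80
P(W=2 | obs) = 1/40 / 1/9 = 9/40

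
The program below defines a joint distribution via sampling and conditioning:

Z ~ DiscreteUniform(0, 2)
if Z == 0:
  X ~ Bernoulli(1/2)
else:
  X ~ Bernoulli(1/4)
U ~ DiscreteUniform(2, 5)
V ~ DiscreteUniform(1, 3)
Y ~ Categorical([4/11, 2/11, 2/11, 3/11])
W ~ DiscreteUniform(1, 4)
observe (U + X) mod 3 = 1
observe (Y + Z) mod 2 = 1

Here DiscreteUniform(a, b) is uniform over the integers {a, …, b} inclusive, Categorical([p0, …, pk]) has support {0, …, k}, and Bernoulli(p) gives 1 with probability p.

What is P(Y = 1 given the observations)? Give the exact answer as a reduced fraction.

P(Y = 1 | obs) = 1/4

Enumerate traces; 144 have nonzero weight after conditioning:
  (Z=0, X=0, U=4, V=1, Y=1, W=1) weight 1/1584
  (Z=0, X=0, U=4, V=1, Y=1, W=2) weight 1/1584
  (Z=0, X=0, U=4, V=1, Y=1, W=3) weight 1/1584
  (Z=0, X=0, U=4, V=1, Y=1, W=4) weight 1/1584
  (Z=0, X=0, U=4, V=1, Y=3, W=1) weight 1/1056
  (Z=0, X=0, U=4, V=1, Y=3, W=2) weight 1/1056
  (Z=0, X=0, U=4, V=1, Y=3, W=3) weight 1/1056
  (Z=0, X=0, U=4, V=1, Y=3, W=4) weight 1/1056
  (Z=1, X=0, U=4, V=1, Y=0, W=1) weight 1/528
  (Z=1, X=0, U=4, V=1, Y=2, W=1) weight 1/1056
  … 134 more
Group by Y:
  weight(Y=0) = 1/33
  weight(Y=1) = 1/33
  weight(Y=2) = 1/66
  weight(Y=3) = 1/22
Total weight = 1/33 + 1/33 + 1/66 + 1/22 = 4/33
P(Y=0 | obs) = 1/33 / 4/33 = 1/4
P(Y=1 | obs) = 1/33 / 4/33 = 1/4
P(Y=2 | obs) = 1/66 / 4/33 = 1/8
P(Y=3 | obs) = 1/22 / 4/33 = 3/8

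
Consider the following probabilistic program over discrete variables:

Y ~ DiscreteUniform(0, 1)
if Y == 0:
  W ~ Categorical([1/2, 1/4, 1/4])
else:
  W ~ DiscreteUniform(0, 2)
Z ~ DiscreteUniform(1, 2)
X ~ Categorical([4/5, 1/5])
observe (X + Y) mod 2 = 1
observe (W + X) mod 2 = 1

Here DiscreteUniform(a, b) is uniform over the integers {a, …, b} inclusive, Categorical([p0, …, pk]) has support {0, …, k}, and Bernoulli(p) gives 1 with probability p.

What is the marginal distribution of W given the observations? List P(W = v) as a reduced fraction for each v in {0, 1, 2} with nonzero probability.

Enumerate traces; 6 have nonzero weight after conditioning:
  (Y=0, W=0, Z=1, X=1) weight 1/40
  (Y=0, W=0, Z=2, X=1) weight 1/40
  (Y=0, W=2, Z=1, X=1) weight 1/80
  (Y=0, W=2, Z=2, X=1) weight 1/80
  (Y=1, W=1, Z=1, X=0) weight 1/15
  (Y=1, W=1, Z=2, X=0) weight 1/15
Group by W:
  weight(W=0) = 1/20
  weight(W=1) = 2/15
  weight(W=2) = 1/40
Total weight = 1/20 + 2/15 + 1/40 = 5/24
P(W=0 | obs) = 1/20 / 5/24 = 6/25
P(W=1 | obs) = 2/15 / 5/24 = 16/25
P(W=2 | obs) = 1/40 / 5/24 = 3/25

P(W=0) = 6/25, P(W=1) = 16/25, P(W=2) = 3/25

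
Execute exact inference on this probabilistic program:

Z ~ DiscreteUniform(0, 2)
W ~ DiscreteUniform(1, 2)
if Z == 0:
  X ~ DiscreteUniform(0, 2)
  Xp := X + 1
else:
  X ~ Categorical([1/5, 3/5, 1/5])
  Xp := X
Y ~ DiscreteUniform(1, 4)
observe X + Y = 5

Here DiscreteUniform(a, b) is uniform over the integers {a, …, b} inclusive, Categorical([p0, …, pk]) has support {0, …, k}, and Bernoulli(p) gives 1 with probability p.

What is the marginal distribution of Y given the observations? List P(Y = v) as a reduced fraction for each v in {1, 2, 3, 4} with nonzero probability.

P(Y=3) = 11/34, P(Y=4) = 23/34

Enumerate traces; 12 have nonzero weight after conditioning:
  (Z=0, W=1, X=1, Y=4) weight 1/72
  (Z=0, W=1, X=2, Y=3) weight 1/72
  (Z=0, W=2, X=1, Y=4) weight 1/72
  (Z=0, W=2, X=2, Y=3) weight 1/72
  (Z=1, W=1, X=1, Y=4) weight 1/40
  (Z=1, W=1, X=2, Y=3) weight 1/120
  (Z=1, W=2, X=1, Y=4) weight 1/40
  (Z=1, W=2, X=2, Y=3) weight 1/120
  … 4 more
Group by Y:
  weight(Y=3) = 11/180
  weight(Y=4) = 23/180
Total weight = 11/180 + 23/180 = 17/90
P(Y=3 | obs) = 11/180 / 17/90 = 11/34
P(Y=4 | obs) = 23/180 / 17/90 = 23/34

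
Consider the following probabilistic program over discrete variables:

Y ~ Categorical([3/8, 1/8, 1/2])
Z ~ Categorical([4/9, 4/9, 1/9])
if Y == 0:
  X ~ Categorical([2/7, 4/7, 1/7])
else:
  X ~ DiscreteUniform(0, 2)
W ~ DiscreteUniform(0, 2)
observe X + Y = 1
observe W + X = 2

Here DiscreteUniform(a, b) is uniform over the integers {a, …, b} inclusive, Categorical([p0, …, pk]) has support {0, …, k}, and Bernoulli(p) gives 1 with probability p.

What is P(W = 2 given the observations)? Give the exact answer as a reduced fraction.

P(W = 2 | obs) = 7/43

Enumerate traces; 6 have nonzero weight after conditioning:
  (Y=0, Z=0, X=1, W=1) weight 2/63
  (Y=0, Z=1, X=1, W=1) weight 2/63
  (Y=0, Z=2, X=1, W=1) weight 1/126
  (Y=1, Z=0, X=0, W=2) weight 1/162
  (Y=1, Z=1, X=0, W=2) weight 1/162
  (Y=1, Z=2, X=0, W=2) weight 1/648
Group by W:
  weight(W=1) = 1/14
  weight(W=2) = 1/72
Total weight = 1/14 + 1/72 = 43/504
P(W=1 | obs) = 1/14 / 43/504 = 36/43
P(W=2 | obs) = 1/72 / 43/504 = 7/43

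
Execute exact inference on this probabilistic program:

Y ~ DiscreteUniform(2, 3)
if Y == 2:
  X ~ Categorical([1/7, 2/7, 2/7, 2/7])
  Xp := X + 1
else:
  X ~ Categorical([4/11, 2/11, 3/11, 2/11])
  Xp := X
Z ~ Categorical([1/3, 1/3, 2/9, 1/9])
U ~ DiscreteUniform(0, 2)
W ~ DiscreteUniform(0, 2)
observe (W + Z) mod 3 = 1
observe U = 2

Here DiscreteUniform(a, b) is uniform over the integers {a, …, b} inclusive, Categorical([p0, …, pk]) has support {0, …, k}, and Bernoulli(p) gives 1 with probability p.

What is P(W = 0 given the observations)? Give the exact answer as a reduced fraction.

Enumerate traces; 32 have nonzero weight after conditioning:
  (Y=2, X=0, Z=0, U=2, W=1) weight 1/378
  (Y=2, X=0, Z=1, U=2, W=0) weight 1/378
  (Y=2, X=0, Z=2, U=2, W=2) weight 1/567
  (Y=2, X=0, Z=3, U=2, W=1) weight 1/1134
  (Y=2, X=1, Z=0, U=2, W=1) weight 1/189
  (Y=2, X=1, Z=1, U=2, W=0) weight 1/189
  (Y=2, X=1, Z=2, U=2, W=2) weight 2/567
  (Y=2, X=1, Z=3, U=2, W=1) weight 1/567
  … 24 more
Group by W:
  weight(W=0) = 1/27
  weight(W=1) = 4/81
  weight(W=2) = 2/81
Total weight = 1/27 + 4/81 + 2/81 = 1/9
P(W=0 | obs) = 1/27 / 1/9 = 1/3
P(W=1 | obs) = 4/81 / 1/9 = 4/9
P(W=2 | obs) = 2/81 / 1/9 = 2/9

P(W = 0 | obs) = 1/3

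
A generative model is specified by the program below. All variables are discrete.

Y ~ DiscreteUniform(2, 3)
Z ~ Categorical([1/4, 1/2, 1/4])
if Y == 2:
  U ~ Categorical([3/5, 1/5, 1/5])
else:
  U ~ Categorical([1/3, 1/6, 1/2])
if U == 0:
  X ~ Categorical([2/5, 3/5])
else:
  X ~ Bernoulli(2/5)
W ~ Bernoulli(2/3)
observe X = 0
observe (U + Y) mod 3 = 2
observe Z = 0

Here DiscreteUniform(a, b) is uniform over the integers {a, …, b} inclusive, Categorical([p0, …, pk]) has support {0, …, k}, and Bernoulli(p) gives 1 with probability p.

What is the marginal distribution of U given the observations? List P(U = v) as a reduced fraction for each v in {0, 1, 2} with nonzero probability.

P(U=0) = 4/9, P(U=2) = 5/9

Enumerate traces; 4 have nonzero weight after conditioning:
  (Y=2, Z=0, U=0, X=0, W=0) weight 1/100
  (Y=2, Z=0, U=0, X=0, W=1) weight 1/50
  (Y=3, Z=0, U=2, X=0, W=0) weight 1/80
  (Y=3, Z=0, U=2, X=0, W=1) weight 1/40
Group by U:
  weight(U=0) = 3/100
  weight(U=2) = 3/80
Total weight = 3/100 + 3/80 = 27/400
P(U=0 | obs) = 3/100 / 27/400 = 4/9
P(U=2 | obs) = 3/80 / 27/400 = 5/9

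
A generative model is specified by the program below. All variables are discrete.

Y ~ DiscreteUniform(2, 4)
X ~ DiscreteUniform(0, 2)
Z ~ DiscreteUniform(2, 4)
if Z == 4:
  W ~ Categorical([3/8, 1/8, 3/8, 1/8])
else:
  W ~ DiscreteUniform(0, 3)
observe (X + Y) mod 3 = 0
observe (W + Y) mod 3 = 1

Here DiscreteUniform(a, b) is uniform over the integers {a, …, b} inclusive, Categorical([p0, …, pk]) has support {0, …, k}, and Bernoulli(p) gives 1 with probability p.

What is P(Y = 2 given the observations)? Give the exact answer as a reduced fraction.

Enumerate traces; 12 have nonzero weight after conditioning:
  (Y=2, X=1, Z=2, W=2) weight 1/108
  (Y=2, X=1, Z=3, W=2) weight 1/108
  (Y=2, X=1, Z=4, W=2) weight 1/72
  (Y=3, X=0, Z=2, W=1) weight 1/108
  (Y=3, X=0, Z=3, W=1) weight 1/108
  (Y=3, X=0, Z=4, W=1) weight 1/216
  (Y=4, X=2, Z=2, W=0) weight 1/108
  (Y=4, X=2, Z=2, W=3) weight 1/108
  … 4 more
Group by Y:
  weight(Y=2) = 7/216
  weight(Y=3) = 5/216
  weight(Y=4) = 1/18
Total weight = 7/216 + 5/216 + 1/18 = 1/9
P(Y=2 | obs) = 7/216 / 1/9 = 7/24
P(Y=3 | obs) = 5/216 / 1/9 = 5/24
P(Y=4 | obs) = 1/18 / 1/9 = 1/2

P(Y = 2 | obs) = 7/24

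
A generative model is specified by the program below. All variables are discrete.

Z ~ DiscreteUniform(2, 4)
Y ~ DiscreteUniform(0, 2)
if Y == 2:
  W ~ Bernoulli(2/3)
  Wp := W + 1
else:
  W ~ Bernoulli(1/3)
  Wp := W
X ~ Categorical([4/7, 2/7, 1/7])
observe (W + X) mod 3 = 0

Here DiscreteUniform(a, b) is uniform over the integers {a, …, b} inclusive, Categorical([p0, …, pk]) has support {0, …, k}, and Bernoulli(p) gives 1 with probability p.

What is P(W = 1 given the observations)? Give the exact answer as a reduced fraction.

Enumerate traces; 18 have nonzero weight after conditioning:
  (Z=2, Y=0, W=0, X=0) weight 8/189
  (Z=2, Y=0, W=1, X=2) weight 1/189
  (Z=2, Y=1, W=0, X=0) weight 8/189
  (Z=2, Y=1, W=1, X=2) weight 1/189
  (Z=2, Y=2, W=0, X=0) weight 4/189
  (Z=2, Y=2, W=1, X=2) weight 2/189
  (Z=3, Y=0, W=0, X=0) weight 8/189
  (Z=3, Y=0, W=1, X=2) weight 1/189
  … 10 more
Group by W:
  weight(W=0) = 20/63
  weight(W=1) = 4/63
Total weight = 20/63 + 4/63 = 8/21
P(W=0 | obs) = 20/63 / 8/21 = 5/6
P(W=1 | obs) = 4/63 / 8/21 = 1/6

P(W = 1 | obs) = 1/6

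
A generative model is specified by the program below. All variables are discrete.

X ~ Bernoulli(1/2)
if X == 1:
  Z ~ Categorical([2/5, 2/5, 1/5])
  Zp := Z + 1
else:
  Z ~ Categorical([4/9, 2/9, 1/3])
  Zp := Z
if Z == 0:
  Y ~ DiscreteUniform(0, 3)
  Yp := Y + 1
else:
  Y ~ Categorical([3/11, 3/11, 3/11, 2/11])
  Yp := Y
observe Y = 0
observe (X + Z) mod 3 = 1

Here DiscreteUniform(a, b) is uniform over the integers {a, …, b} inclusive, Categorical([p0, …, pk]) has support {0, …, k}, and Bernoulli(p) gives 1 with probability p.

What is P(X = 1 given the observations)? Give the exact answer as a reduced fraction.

P(X = 1 | obs) = 33/53

Enumerate traces; 2 have nonzero weight after conditioning:
  (X=0, Z=1, Y=0) weight 1/33
  (X=1, Z=0, Y=0) weight 1/20
Group by X:
  weight(X=0) = 1/33
  weight(X=1) = 1/20
Total weight = 1/33 + 1/20 = 53/660
P(X=0 | obs) = 1/33 / 53/660 = 20/53
P(X=1 | obs) = 1/20 / 53/660 = 33/53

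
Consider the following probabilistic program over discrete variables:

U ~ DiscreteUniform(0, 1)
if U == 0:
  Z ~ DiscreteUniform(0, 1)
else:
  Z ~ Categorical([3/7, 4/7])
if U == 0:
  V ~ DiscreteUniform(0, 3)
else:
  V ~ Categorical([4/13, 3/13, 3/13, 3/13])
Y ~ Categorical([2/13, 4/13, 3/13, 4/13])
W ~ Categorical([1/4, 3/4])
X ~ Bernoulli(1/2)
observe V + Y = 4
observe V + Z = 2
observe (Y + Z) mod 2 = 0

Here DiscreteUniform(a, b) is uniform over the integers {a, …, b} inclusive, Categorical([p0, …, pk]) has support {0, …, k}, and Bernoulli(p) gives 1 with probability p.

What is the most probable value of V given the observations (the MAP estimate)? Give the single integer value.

Enumerate traces; 16 have nonzero weight after conditioning:
  (U=0, Z=0, V=2, Y=2, W=0, X=0) weight 3/1664
  (U=0, Z=0, V=2, Y=2, W=0, X=1) weight 3/1664
  (U=0, Z=0, V=2, Y=2, W=1, X=0) weight 9/1664
  (U=0, Z=0, V=2, Y=2, W=1, X=1) weight 9/1664
  (U=0, Z=1, V=1, Y=3, W=0, X=0) weight 1/416
  (U=0, Z=1, V=1, Y=3, W=0, X=1) weight 1/416
  (U=0, Z=1, V=1, Y=3, W=1, X=0) weight 3/416
  (U=0, Z=1, V=1, Y=3, W=1, X=1) weight 3/416
  … 8 more
Group by V:
  weight(V=1) = 187/4732
  weight(V=2) = 489/18928
Total weight = 187/4732 + 489/18928 = 1237/18928
P(V=1 | obs) = 187/4732 / 1237/18928 = 748/1237
P(V=2 | obs) = 489/18928 / 1237/18928 = 489/1237
argmax = 1

argmax_v P(V = v | obs) = 1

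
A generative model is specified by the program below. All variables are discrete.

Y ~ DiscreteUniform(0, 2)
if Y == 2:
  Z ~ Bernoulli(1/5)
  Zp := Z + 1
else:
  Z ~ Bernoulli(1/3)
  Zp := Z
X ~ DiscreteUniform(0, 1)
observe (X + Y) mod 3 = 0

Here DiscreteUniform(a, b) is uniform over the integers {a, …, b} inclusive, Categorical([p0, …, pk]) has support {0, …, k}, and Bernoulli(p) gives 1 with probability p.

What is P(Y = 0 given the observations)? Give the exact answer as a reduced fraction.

Enumerate traces; 4 have nonzero weight after conditioning:
  (Y=0, Z=0, X=0) weight 1/9
  (Y=0, Z=1, X=0) weight 1/18
  (Y=2, Z=0, X=1) weight 2/15
  (Y=2, Z=1, X=1) weight 1/30
Group by Y:
  weight(Y=0) = 1/6
  weight(Y=2) = 1/6
Total weight = 1/6 + 1/6 = 1/3
P(Y=0 | obs) = 1/6 / 1/3 = 1/2
P(Y=2 | obs) = 1/6 / 1/3 = 1/2

P(Y = 0 | obs) = 1/2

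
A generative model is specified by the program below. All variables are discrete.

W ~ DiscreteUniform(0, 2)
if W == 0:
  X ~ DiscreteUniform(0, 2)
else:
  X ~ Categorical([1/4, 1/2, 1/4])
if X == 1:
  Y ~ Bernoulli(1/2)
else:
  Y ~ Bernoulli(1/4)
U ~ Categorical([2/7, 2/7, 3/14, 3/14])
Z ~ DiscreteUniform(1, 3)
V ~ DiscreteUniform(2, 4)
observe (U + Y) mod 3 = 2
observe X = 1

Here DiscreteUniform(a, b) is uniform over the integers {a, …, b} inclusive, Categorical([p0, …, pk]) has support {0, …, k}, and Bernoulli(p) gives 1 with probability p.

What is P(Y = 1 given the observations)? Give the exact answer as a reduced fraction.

Enumerate traces; 54 have nonzero weight after conditioning:
  (W=0, X=1, Y=0, U=2, Z=1, V=2) weight 1/756
  (W=0, X=1, Y=0, U=2, Z=1, V=3) weight 1/756
  (W=0, X=1, Y=0, U=2, Z=1, V=4) weight 1/756
  (W=0, X=1, Y=0, U=2, Z=2, V=2) weight 1/756
  (W=0, X=1, Y=0, U=2, Z=2, V=3) weight 1/756
  (W=0, X=1, Y=0, U=2, Z=2, V=4) weight 1/756
  (W=0, X=1, Y=0, U=2, Z=3, V=2) weight 1/756
  (W=0, X=1, Y=0, U=2, Z=3, V=3) weight 1/756
  (W=0, X=1, Y=1, U=1, Z=1, V=2) weight 1/567
  … 45 more
Group by Y:
  weight(Y=0) = 1/21
  weight(Y=1) = 4/63
Total weight = 1/21 + 4/63 = 1/9
P(Y=0 | obs) = 1/21 / 1/9 = 3/7
P(Y=1 | obs) = 4/63 / 1/9 = 4/7

P(Y = 1 | obs) = 4/7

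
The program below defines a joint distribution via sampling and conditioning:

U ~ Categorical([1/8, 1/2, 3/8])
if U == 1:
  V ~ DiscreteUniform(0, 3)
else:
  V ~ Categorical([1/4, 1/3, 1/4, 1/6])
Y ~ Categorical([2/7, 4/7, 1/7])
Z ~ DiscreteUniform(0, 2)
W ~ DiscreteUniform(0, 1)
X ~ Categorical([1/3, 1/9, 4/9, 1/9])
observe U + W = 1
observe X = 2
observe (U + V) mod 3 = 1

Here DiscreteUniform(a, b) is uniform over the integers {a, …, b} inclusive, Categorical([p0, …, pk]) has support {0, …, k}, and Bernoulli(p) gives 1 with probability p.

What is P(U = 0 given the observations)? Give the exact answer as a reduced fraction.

P(U = 0 | obs) = 1/7

Enumerate traces; 27 have nonzero weight after conditioning:
  (U=0, V=1, Y=0, Z=0, W=1, X=2) weight 1/1134
  (U=0, V=1, Y=0, Z=1, W=1, X=2) weight 1/1134
  (U=0, V=1, Y=0, Z=2, W=1, X=2) weight 1/1134
  (U=0, V=1, Y=1, Z=0, W=1, X=2) weight 1/567
  (U=0, V=1, Y=1, Z=1, W=1, X=2) weight 1/567
  (U=0, V=1, Y=1, Z=2, W=1, X=2) weight 1/567
  (U=0, V=1, Y=2, Z=0, W=1, X=2) weight 1/2268
  (U=0, V=1, Y=2, Z=1, W=1, X=2) weight 1/2268
  (U=1, V=0, Y=0, Z=0, W=0, X=2) weight 1/378
  … 18 more
Group by U:
  weight(U=0) = 1/108
  weight(U=1) = 1/18
Total weight = 1/108 + 1/18 = 7/108
P(U=0 | obs) = 1/108 / 7/108 = 1/7
P(U=1 | obs) = 1/18 / 7/108 = 6/7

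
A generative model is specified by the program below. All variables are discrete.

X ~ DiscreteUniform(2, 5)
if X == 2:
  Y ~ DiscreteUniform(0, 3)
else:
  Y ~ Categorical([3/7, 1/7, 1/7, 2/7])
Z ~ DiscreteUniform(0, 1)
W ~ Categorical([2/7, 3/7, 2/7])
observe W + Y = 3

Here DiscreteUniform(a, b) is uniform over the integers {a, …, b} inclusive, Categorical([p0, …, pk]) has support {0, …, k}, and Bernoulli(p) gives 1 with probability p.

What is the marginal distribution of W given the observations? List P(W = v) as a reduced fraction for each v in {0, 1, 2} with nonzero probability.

P(W=0) = 62/157, P(W=1) = 57/157, P(W=2) = 38/157

Enumerate traces; 24 have nonzero weight after conditioning:
  (X=2, Y=1, Z=0, W=2) weight 1/112
  (X=2, Y=1, Z=1, W=2) weight 1/112
  (X=2, Y=2, Z=0, W=1) weight 3/224
  (X=2, Y=2, Z=1, W=1) weight 3/224
  (X=2, Y=3, Z=0, W=0) weight 1/112
  (X=2, Y=3, Z=1, W=0) weight 1/112
  (X=3, Y=1, Z=0, W=2) weight 1/196
  (X=3, Y=1, Z=1, W=2) weight 1/196
  … 16 more
Group by W:
  weight(W=0) = 31/392
  weight(W=1) = 57/784
  weight(W=2) = 19/392
Total weight = 31/392 + 57/784 + 19/392 = 157/784
P(W=0 | obs) = 31/392 / 157/784 = 62/157
P(W=1 | obs) = 57/784 / 157/784 = 57/157
P(W=2 | obs) = 19/392 / 157/784 = 38/157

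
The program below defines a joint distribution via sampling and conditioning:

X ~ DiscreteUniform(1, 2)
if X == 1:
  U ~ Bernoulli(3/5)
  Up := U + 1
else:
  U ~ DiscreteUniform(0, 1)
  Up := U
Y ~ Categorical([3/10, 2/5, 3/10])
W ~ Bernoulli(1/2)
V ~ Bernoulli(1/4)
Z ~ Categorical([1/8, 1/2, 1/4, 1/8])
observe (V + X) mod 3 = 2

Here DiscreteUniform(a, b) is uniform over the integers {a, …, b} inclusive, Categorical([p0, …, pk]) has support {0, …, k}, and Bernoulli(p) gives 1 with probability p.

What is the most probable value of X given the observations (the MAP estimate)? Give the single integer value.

argmax_v P(X = v | obs) = 2

Enumerate traces; 96 have nonzero weight after conditioning:
  (X=1, U=0, Y=0, W=0, V=1, Z=0) weight 3/3200
  (X=1, U=0, Y=0, W=0, V=1, Z=1) weight 3/800
  (X=1, U=0, Y=0, W=0, V=1, Z=2) weight 3/1600
  (X=1, U=0, Y=0, W=0, V=1, Z=3) weight 3/3200
  (X=1, U=0, Y=0, W=1, V=1, Z=0) weight 3/3200
  (X=1, U=0, Y=0, W=1, V=1, Z=1) weight 3/800
  (X=1, U=0, Y=0, W=1, V=1, Z=2) weight 3/1600
  (X=1, U=0, Y=0, W=1, V=1, Z=3) weight 3/3200
  (X=2, U=0, Y=0, W=0, V=0, Z=0) weight 9/2560
  … 87 more
Group by X:
  weight(X=1) = 1/8
  weight(X=2) = 3/8
Total weight = 1/8 + 3/8 = 1/2
P(X=1 | obs) = 1/8 / 1/2 = 1/4
P(X=2 | obs) = 3/8 / 1/2 = 3/4
argmax = 2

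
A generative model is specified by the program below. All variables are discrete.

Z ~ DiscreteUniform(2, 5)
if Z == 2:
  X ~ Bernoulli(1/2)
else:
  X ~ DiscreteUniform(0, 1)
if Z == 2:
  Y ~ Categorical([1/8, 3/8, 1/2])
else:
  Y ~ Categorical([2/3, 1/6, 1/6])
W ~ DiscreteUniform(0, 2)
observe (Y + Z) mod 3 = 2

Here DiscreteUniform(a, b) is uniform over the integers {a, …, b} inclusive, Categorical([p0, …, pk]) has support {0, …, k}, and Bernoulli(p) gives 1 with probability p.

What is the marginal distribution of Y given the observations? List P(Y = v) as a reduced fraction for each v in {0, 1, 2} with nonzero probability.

Enumerate traces; 24 have nonzero weight after conditioning:
  (Z=2, X=0, Y=0, W=0) weight 1/192
  (Z=2, X=0, Y=0, W=1) weight 1/192
  (Z=2, X=0, Y=0, W=2) weight 1/192
  (Z=2, X=1, Y=0, W=0) weight 1/192
  (Z=2, X=1, Y=0, W=1) weight 1/192
  (Z=2, X=1, Y=0, W=2) weight 1/192
  (Z=3, X=0, Y=2, W=0) weight 1/144
  (Z=3, X=0, Y=2, W=1) weight 1/144
  (Z=4, X=0, Y=1, W=0) weight 1/144
  … 15 more
Group by Y:
  weight(Y=0) = 19/96
  weight(Y=1) = 1/24
  weight(Y=2) = 1/24
Total weight = 19/96 + 1/24 + 1/24 = 9/32
P(Y=0 | obs) = 19/96 / 9/32 = 19/27
P(Y=1 | obs) = 1/24 / 9/32 = 4/27
P(Y=2 | obs) = 1/24 / 9/32 = 4/27

P(Y=0) = 19/27, P(Y=1) = 4/27, P(Y=2) = 4/27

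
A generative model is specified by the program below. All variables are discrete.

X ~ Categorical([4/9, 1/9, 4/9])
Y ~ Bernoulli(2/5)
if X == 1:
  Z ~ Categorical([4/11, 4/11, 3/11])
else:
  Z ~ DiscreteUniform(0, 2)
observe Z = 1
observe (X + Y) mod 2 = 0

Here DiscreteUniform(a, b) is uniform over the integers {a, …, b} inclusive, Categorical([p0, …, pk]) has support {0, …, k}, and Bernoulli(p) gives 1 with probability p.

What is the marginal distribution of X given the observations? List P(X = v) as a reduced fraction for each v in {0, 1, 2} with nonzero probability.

Enumerate traces; 3 have nonzero weight after conditioning:
  (X=0, Y=0, Z=1) weight 4/45
  (X=1, Y=1, Z=1) weight 8/495
  (X=2, Y=0, Z=1) weight 4/45
Group by X:
  weight(X=0) = 4/45
  weight(X=1) = 8/495
  weight(X=2) = 4/45
Total weight = 4/45 + 8/495 + 4/45 = 32/165
P(X=0 | obs) = 4/45 / 32/165 = 11/24
P(X=1 | obs) = 8/495 / 32/165 = 1/12
P(X=2 | obs) = 4/45 / 32/165 = 11/24

P(X=0) = 11/24, P(X=1) = 1/12, P(X=2) = 11/24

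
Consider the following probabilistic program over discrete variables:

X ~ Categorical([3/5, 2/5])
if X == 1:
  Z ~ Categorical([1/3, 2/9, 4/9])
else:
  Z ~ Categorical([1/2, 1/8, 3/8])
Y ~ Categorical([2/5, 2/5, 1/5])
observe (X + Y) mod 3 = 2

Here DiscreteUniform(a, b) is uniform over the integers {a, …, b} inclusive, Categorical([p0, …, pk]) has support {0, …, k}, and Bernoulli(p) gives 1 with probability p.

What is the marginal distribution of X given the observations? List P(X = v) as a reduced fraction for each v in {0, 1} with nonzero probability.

P(X=0) = 3/7, P(X=1) = 4/7

Enumerate traces; 6 have nonzero weight after conditioning:
  (X=0, Z=0, Y=2) weight 3/50
  (X=0, Z=1, Y=2) weight 3/200
  (X=0, Z=2, Y=2) weight 9/200
  (X=1, Z=0, Y=1) weight 4/75
  (X=1, Z=1, Y=1) weight 8/225
  (X=1, Z=2, Y=1) weight 16/225
Group by X:
  weight(X=0) = 3/25
  weight(X=1) = 4/25
Total weight = 3/25 + 4/25 = 7/25
P(X=0 | obs) = 3/25 / 7/25 = 3/7
P(X=1 | obs) = 4/25 / 7/25 = 4/7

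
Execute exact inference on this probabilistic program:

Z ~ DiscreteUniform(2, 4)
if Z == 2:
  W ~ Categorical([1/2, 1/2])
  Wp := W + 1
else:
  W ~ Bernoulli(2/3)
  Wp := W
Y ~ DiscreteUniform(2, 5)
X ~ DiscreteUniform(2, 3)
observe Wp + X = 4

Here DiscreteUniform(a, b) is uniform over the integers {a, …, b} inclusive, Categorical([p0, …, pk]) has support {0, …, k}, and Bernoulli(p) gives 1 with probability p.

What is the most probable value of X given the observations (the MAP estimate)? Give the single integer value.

argmax_v P(X = v | obs) = 3

Enumerate traces; 16 have nonzero weight after conditioning:
  (Z=2, W=0, Y=2, X=3) weight 1/48
  (Z=2, W=0, Y=3, X=3) weight 1/48
  (Z=2, W=0, Y=4, X=3) weight 1/48
  (Z=2, W=0, Y=5, X=3) weight 1/48
  (Z=2, W=1, Y=2, X=2) weight 1/48
  (Z=2, W=1, Y=3, X=2) weight 1/48
  (Z=2, W=1, Y=4, X=2) weight 1/48
  (Z=2, W=1, Y=5, X=2) weight 1/48
  … 8 more
Group by X:
  weight(X=2) = 1/12
  weight(X=3) = 11/36
Total weight = 1/12 + 11/36 = 7/18
P(X=2 | obs) = 1/12 / 7/18 = 3/14
P(X=3 | obs) = 11/36 / 7/18 = 11/14
argmax = 3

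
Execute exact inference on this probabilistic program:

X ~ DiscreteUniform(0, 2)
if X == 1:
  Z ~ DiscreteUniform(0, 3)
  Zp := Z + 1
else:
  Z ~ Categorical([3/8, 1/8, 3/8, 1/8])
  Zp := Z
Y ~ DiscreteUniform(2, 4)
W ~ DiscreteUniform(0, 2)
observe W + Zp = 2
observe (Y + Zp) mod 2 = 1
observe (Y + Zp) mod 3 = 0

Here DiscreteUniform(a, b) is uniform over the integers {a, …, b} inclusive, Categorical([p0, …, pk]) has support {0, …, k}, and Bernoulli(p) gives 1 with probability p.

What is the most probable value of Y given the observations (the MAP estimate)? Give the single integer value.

argmax_v P(Y = v | obs) = 3

Enumerate traces; 5 have nonzero weight after conditioning:
  (X=0, Z=0, Y=3, W=2) weight 1/72
  (X=0, Z=1, Y=2, W=1) weight 1/216
  (X=1, Z=0, Y=2, W=1) weight 1/108
  (X=2, Z=0, Y=3, W=2) weight 1/72
  (X=2, Z=1, Y=2, W=1) weight 1/216
Group by Y:
  weight(Y=2) = 1/54
  weight(Y=3) = 1/36
Total weight = 1/54 + 1/36 = 5/108
P(Y=2 | obs) = 1/54 / 5/108 = 2/5
P(Y=3 | obs) = 1/36 / 5/108 = 3/5
argmax = 3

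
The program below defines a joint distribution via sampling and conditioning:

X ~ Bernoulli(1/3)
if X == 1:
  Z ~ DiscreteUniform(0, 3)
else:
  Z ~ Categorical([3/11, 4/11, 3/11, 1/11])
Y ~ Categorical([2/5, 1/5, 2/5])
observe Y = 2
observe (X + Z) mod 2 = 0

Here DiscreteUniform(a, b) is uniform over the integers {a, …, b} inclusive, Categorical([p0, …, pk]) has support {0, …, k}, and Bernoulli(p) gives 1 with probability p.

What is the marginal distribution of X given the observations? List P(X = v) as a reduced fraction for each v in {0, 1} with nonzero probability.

Enumerate traces; 4 have nonzero weight after conditioning:
  (X=0, Z=0, Y=2) weight 4/55
  (X=0, Z=2, Y=2) weight 4/55
  (X=1, Z=1, Y=2) weight 1/30
  (X=1, Z=3, Y=2) weight 1/30
Group by X:
  weight(X=0) = 8/55
  weight(X=1) = 1/15
Total weight = 8/55 + 1/15 = 7/33
P(X=0 | obs) = 8/55 / 7/33 = 24/35
P(X=1 | obs) = 1/15 / 7/33 = 11/35

P(X=0) = 24/35, P(X=1) = 11/35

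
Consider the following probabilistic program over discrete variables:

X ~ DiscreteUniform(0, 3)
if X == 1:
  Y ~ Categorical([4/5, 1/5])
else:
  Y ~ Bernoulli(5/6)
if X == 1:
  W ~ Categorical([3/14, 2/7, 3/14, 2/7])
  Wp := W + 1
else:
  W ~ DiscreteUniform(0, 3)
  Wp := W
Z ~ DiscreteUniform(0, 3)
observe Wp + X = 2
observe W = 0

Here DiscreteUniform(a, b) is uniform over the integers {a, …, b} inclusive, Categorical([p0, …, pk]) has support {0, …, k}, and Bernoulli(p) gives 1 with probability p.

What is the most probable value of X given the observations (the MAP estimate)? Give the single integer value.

Enumerate traces; 16 have nonzero weight after conditioning:
  (X=1, Y=0, W=0, Z=0) weight 3/280
  (X=1, Y=0, W=0, Z=1) weight 3/280
  (X=1, Y=0, W=0, Z=2) weight 3/280
  (X=1, Y=0, W=0, Z=3) weight 3/280
  (X=1, Y=1, W=0, Z=0) weight 3/1120
  (X=1, Y=1, W=0, Z=1) weight 3/1120
  (X=1, Y=1, W=0, Z=2) weight 3/1120
  (X=1, Y=1, W=0, Z=3) weight 3/1120
  (X=2, Y=0, W=0, Z=0) weight 1/384
  … 7 more
Group by X:
  weight(X=1) = 3/56
  weight(X=2) = 1/16
Total weight = 3/56 + 1/16 = 13/112
P(X=1 | obs) = 3/56 / 13/112 = 6/13
P(X=2 | obs) = 1/16 / 13/112 = 7/13
argmax = 2

argmax_v P(X = v | obs) = 2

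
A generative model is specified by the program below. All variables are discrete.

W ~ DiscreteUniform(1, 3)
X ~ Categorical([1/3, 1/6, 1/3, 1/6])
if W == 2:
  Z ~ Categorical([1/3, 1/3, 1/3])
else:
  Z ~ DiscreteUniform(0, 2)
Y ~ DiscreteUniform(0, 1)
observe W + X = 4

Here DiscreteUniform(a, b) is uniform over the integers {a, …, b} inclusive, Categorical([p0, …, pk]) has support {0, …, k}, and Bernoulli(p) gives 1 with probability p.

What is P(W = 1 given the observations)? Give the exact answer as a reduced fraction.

Enumerate traces; 18 have nonzero weight after conditioning:
  (W=1, X=3, Z=0, Y=0) weight 1/108
  (W=1, X=3, Z=0, Y=1) weight 1/108
  (W=1, X=3, Z=1, Y=0) weight 1/108
  (W=1, X=3, Z=1, Y=1) weight 1/108
  (W=1, X=3, Z=2, Y=0) weight 1/108
  (W=1, X=3, Z=2, Y=1) weight 1/108
  (W=2, X=2, Z=0, Y=0) weight 1/54
  (W=2, X=2, Z=0, Y=1) weight 1/54
  (W=3, X=1, Z=0, Y=0) weight 1/108
  … 9 more
Group by W:
  weight(W=1) = 1/18
  weight(W=2) = 1/9
  weight(W=3) = 1/18
Total weight = 1/18 + 1/9 + 1/18 = 2/9
P(W=1 | obs) = 1/18 / 2/9 = 1/4
P(W=2 | obs) = 1/9 / 2/9 = 1/2
P(W=3 | obs) = 1/18 / 2/9 = 1/4

P(W = 1 | obs) = 1/4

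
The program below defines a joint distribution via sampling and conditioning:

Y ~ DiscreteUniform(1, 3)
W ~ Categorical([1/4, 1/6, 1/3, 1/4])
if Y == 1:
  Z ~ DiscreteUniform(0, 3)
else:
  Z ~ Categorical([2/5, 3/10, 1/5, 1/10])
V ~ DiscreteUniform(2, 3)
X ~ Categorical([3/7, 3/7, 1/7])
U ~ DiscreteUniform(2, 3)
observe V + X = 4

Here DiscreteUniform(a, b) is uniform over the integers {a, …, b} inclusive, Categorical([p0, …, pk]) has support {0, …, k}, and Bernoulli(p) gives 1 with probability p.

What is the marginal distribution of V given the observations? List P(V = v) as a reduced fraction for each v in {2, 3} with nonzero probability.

P(V=2) = 1/4, P(V=3) = 3/4

Enumerate traces; 192 have nonzero weight after conditioning:
  (Y=1, W=0, Z=0, V=2, X=2, U=2) weight 1/1344
  (Y=1, W=0, Z=0, V=2, X=2, U=3) weight 1/1344
  (Y=1, W=0, Z=0, V=3, X=1, U=2) weight 1/448
  (Y=1, W=0, Z=0, V=3, X=1, U=3) weight 1/448
  (Y=1, W=0, Z=1, V=2, X=2, U=2) weight 1/1344
  (Y=1, W=0, Z=1, V=2, X=2, U=3) weight 1/1344
  (Y=1, W=0, Z=1, V=3, X=1, U=2) weight 1/448
  (Y=1, W=0, Z=1, V=3, X=1, U=3) weight 1/448
  … 184 more
Group by V:
  weight(V=2) = 1/14
  weight(V=3) = 3/14
Total weight = 1/14 + 3/14 = 2/7
P(V=2 | obs) = 1/14 / 2/7 = 1/4
P(V=3 | obs) = 3/14 / 2/7 = 3/4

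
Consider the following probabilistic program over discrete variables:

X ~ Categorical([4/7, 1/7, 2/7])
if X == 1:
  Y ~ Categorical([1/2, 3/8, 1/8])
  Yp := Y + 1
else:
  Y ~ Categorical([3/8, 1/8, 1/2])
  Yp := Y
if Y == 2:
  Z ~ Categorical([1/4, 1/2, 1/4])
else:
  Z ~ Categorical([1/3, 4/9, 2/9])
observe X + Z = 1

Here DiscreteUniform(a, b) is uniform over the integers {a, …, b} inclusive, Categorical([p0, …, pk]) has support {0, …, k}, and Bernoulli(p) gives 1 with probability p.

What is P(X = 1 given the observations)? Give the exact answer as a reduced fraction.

P(X = 1 | obs) = 93/637

Enumerate traces; 6 have nonzero weight after conditioning:
  (X=0, Y=0, Z=1) weight 2/21
  (X=0, Y=1, Z=1) weight 2/63
  (X=0, Y=2, Z=1) weight 1/7
  (X=1, Y=0, Z=0) weight 1/42
  (X=1, Y=1, Z=0) weight 1/56
  (X=1, Y=2, Z=0) weight 1/224
Group by X:
  weight(X=0) = 17/63
  weight(X=1) = 31/672
Total weight = 17/63 + 31/672 = 91/288
P(X=0 | obs) = 17/63 / 91/288 = 544/637
P(X=1 | obs) = 31/672 / 91/288 = 93/637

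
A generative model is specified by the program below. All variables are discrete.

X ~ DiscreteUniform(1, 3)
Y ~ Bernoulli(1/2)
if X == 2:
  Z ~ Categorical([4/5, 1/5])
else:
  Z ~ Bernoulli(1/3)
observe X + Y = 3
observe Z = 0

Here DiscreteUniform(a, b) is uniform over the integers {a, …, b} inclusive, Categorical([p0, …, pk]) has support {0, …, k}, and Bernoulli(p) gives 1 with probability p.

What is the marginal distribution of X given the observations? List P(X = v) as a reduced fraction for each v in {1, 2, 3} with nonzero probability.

Enumerate traces; 2 have nonzero weight after conditioning:
  (X=2, Y=1, Z=0) weight 2/15
  (X=3, Y=0, Z=0) weight 1/9
Group by X:
  weight(X=2) = 2/15
  weight(X=3) = 1/9
Total weight = 2/15 + 1/9 = 11/45
P(X=2 | obs) = 2/15 / 11/45 = 6/11
P(X=3 | obs) = 1/9 / 11/45 = 5/11

P(X=2) = 6/11, P(X=3) = 5/11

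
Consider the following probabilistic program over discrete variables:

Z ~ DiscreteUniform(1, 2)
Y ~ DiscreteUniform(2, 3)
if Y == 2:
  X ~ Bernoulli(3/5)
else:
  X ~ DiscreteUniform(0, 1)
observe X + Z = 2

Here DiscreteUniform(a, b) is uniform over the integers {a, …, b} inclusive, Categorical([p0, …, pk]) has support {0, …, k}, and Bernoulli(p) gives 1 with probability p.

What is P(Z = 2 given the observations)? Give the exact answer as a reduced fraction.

P(Z = 2 | obs) = 9/20

Enumerate traces; 4 have nonzero weight after conditioning:
  (Z=1, Y=2, X=1) weight 3/20
  (Z=1, Y=3, X=1) weight 1/8
  (Z=2, Y=2, X=0) weight 1/10
  (Z=2, Y=3, X=0) weight 1/8
Group by Z:
  weight(Z=1) = 11/40
  weight(Z=2) = 9/40
Total weight = 11/40 + 9/40 = 1/2
P(Z=1 | obs) = 11/40 / 1/2 = 11/20
P(Z=2 | obs) = 9/40 / 1/2 = 9/20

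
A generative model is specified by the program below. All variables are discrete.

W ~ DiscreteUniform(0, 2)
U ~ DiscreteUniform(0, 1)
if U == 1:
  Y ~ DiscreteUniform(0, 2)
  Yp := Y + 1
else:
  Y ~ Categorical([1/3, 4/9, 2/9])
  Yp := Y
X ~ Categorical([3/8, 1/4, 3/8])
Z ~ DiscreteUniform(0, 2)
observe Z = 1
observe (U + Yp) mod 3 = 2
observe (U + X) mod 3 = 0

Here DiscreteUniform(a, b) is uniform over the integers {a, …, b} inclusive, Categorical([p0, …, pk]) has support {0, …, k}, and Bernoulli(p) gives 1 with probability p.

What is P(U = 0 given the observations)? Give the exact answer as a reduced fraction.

P(U = 0 | obs) = 2/5

Enumerate traces; 6 have nonzero weight after conditioning:
  (W=0, U=0, Y=2, X=0, Z=1) weight 1/216
  (W=0, U=1, Y=0, X=2, Z=1) weight 1/144
  (W=1, U=0, Y=2, X=0, Z=1) weight 1/216
  (W=1, U=1, Y=0, X=2, Z=1) weight 1/144
  (W=2, U=0, Y=2, X=0, Z=1) weight 1/216
  (W=2, U=1, Y=0, X=2, Z=1) weight 1/144
Group by U:
  weight(U=0) = 1/72
  weight(U=1) = 1/48
Total weight = 1/72 + 1/48 = 5/144
P(U=0 | obs) = 1/72 / 5/144 = 2/5
P(U=1 | obs) = 1/48 / 5/144 = 3/5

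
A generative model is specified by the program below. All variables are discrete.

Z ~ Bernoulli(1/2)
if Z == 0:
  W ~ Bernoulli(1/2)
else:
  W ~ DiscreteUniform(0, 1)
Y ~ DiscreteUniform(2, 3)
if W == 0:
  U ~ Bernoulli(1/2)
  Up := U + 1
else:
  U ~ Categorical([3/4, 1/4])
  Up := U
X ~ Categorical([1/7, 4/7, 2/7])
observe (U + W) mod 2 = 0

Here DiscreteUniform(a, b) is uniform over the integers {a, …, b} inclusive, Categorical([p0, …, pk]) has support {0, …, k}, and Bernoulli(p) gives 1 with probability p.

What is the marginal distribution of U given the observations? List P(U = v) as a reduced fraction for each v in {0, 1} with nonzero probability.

P(U=0) = 2/3, P(U=1) = 1/3

Enumerate traces; 24 have nonzero weight after conditioning:
  (Z=0, W=0, Y=2, U=0, X=0) weight 1/112
  (Z=0, W=0, Y=2, U=0, X=1) weight 1/28
  (Z=0, W=0, Y=2, U=0, X=2) weight 1/56
  (Z=0, W=0, Y=3, U=0, X=0) weight 1/112
  (Z=0, W=0, Y=3, U=0, X=1) weight 1/28
  (Z=0, W=0, Y=3, U=0, X=2) weight 1/56
  (Z=0, W=1, Y=2, U=1, X=0) weight 1/224
  (Z=0, W=1, Y=2, U=1, X=1) weight 1/56
  … 16 more
Group by U:
  weight(U=0) = 1/4
  weight(U=1) = 1/8
Total weight = 1/4 + 1/8 = 3/8
P(U=0 | obs) = 1/4 / 3/8 = 2/3
P(U=1 | obs) = 1/8 / 3/8 = 1/3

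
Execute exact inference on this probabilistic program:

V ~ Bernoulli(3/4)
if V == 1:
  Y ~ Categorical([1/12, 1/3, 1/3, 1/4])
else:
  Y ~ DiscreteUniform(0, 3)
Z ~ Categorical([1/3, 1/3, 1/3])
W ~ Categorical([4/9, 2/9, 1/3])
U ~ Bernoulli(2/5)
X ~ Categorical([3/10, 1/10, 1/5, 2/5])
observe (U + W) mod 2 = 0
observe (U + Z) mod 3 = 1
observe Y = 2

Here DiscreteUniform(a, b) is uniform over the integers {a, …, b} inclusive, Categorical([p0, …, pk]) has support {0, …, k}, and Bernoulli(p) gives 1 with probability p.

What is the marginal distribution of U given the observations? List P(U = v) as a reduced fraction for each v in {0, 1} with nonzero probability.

P(U=0) = 21/25, P(U=1) = 4/25

Enumerate traces; 24 have nonzero weight after conditioning:
  (V=0, Y=2, Z=0, W=1, U=1, X=0) weight 1/1800
  (V=0, Y=2, Z=0, W=1, U=1, X=1) weight 1/5400
  (V=0, Y=2, Z=0, W=1, U=1, X=2) weight 1/2700
  (V=0, Y=2, Z=0, W=1, U=1, X=3) weight 1/1350
  (V=0, Y=2, Z=1, W=0, U=0, X=0) weight 1/600
  (V=0, Y=2, Z=1, W=0, U=0, X=1) weight 1/1800
  (V=0, Y=2, Z=1, W=0, U=0, X=2) weight 1/900
  (V=0, Y=2, Z=1, W=0, U=0, X=3) weight 1/450
  … 16 more
Group by U:
  weight(U=0) = 7/144
  weight(U=1) = 1/108
Total weight = 7/144 + 1/108 = 25/432
P(U=0 | obs) = 7/144 / 25/432 = 21/25
P(U=1 | obs) = 1/108 / 25/432 = 4/25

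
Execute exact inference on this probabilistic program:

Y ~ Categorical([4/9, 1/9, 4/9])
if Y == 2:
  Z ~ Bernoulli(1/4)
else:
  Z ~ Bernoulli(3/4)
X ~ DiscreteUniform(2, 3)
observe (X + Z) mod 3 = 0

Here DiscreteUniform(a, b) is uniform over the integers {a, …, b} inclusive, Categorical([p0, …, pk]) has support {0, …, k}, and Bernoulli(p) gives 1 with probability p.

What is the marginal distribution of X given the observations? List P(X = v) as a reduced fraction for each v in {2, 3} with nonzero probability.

P(X=2) = 19/36, P(X=3) = 17/36

Enumerate traces; 6 have nonzero weight after conditioning:
  (Y=0, Z=0, X=3) weight 1/18
  (Y=0, Z=1, X=2) weight 1/6
  (Y=1, Z=0, X=3) weight 1/72
  (Y=1, Z=1, X=2) weight 1/24
  (Y=2, Z=0, X=3) weight 1/6
  (Y=2, Z=1, X=2) weight 1/18
Group by X:
  weight(X=2) = 19/72
  weight(X=3) = 17/72
Total weight = 19/72 + 17/72 = 1/2
P(X=2 | obs) = 19/72 / 1/2 = 19/36
P(X=3 | obs) = 17/72 / 1/2 = 17/36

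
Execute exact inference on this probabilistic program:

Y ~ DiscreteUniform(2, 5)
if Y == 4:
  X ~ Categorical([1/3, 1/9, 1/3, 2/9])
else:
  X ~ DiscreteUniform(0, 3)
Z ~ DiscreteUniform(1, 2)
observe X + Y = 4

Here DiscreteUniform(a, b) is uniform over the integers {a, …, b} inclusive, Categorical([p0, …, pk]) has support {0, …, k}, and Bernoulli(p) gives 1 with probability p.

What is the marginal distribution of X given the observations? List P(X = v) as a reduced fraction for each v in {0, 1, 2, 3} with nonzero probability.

P(X=0) = 2/5, P(X=1) = 3/10, P(X=2) = 3/10

Enumerate traces; 6 have nonzero weight after conditioning:
  (Y=2, X=2, Z=1) weight 1/32
  (Y=2, X=2, Z=2) weight 1/32
  (Y=3, X=1, Z=1) weight 1/32
  (Y=3, X=1, Z=2) weight 1/32
  (Y=4, X=0, Z=1) weight 1/24
  (Y=4, X=0, Z=2) weight 1/24
Group by X:
  weight(X=0) = 1/12
  weight(X=1) = 1/16
  weight(X=2) = 1/16
Total weight = 1/12 + 1/16 + 1/16 = 5/24
P(X=0 | obs) = 1/12 / 5/24 = 2/5
P(X=1 | obs) = 1/16 / 5/24 = 3/10
P(X=2 | obs) = 1/16 / 5/24 = 3/10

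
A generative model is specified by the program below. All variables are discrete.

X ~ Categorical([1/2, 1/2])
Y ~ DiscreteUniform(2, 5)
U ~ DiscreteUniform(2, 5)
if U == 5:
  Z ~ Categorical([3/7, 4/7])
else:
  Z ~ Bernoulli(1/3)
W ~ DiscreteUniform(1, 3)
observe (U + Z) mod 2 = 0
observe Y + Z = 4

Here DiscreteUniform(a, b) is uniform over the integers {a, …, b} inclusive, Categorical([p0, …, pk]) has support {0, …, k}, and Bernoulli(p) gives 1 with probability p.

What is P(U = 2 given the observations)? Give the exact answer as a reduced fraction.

Enumerate traces; 24 have nonzero weight after conditioning:
  (X=0, Y=3, U=3, Z=1, W=1) weight 1/288
  (X=0, Y=3, U=3, Z=1, W=2) weight 1/288
  (X=0, Y=3, U=3, Z=1, W=3) weight 1/288
  (X=0, Y=3, U=5, Z=1, W=1) weight 1/168
  (X=0, Y=3, U=5, Z=1, W=2) weight 1/168
  (X=0, Y=3, U=5, Z=1, W=3) weight 1/168
  (X=0, Y=4, U=2, Z=0, W=1) weight 1/144
  (X=0, Y=4, U=2, Z=0, W=2) weight 1/144
  (X=0, Y=4, U=4, Z=0, W=1) weight 1/144
  … 15 more
Group by U:
  weight(U=2) = 1/24
  weight(U=3) = 1/48
  weight(U=4) = 1/24
  weight(U=5) = 1/28
Total weight = 1/24 + 1/48 + 1/24 + 1/28 = 47/336
P(U=2 | obs) = 1/24 / 47/336 = 14/47
P(U=3 | obs) = 1/48 / 47/336 = 7/47
P(U=4 | obs) = 1/24 / 47/336 = 14/47
P(U=5 | obs) = 1/28 / 47/336 = 12/47

P(U = 2 | obs) = 14/47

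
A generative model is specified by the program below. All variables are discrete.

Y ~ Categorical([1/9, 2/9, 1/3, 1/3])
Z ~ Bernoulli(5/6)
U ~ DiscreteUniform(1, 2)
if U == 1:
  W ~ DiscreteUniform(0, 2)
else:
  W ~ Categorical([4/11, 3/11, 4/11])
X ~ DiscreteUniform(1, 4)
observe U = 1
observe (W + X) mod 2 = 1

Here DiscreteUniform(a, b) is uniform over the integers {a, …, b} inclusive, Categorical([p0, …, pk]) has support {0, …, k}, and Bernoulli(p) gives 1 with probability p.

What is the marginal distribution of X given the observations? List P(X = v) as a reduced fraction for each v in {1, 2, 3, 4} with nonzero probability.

Enumerate traces; 48 have nonzero weight after conditioning:
  (Y=0, Z=0, U=1, W=0, X=1) weight 1/1296
  (Y=0, Z=0, U=1, W=0, X=3) weight 1/1296
  (Y=0, Z=0, U=1, W=1, X=2) weight 1/1296
  (Y=0, Z=0, U=1, W=1, X=4) weight 1/1296
  (Y=0, Z=0, U=1, W=2, X=1) weight 1/1296
  (Y=0, Z=0, U=1, W=2, X=3) weight 1/1296
  (Y=0, Z=1, U=1, W=0, X=1) weight 5/1296
  (Y=0, Z=1, U=1, W=0, X=3) weight 5/1296
  … 40 more
Group by X:
  weight(X=1) = 1/12
  weight(X=2) = 1/24
  weight(X=3) = 1/12
  weight(X=4) = 1/24
Total weight = 1/12 + 1/24 + 1/12 + 1/24 = 1/4
P(X=1 | obs) = 1/12 / 1/4 = 1/3
P(X=2 | obs) = 1/24 / 1/4 = 1/6
P(X=3 | obs) = 1/12 / 1/4 = 1/3
P(X=4 | obs) = 1/24 / 1/4 = 1/6

P(X=1) = 1/3, P(X=2) = 1/6, P(X=3) = 1/3, P(X=4) = 1/6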